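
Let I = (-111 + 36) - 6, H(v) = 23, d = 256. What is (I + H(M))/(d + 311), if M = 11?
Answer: -58/567 ≈ -0.10229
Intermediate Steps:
I = -81 (I = -75 - 6 = -81)
(I + H(M))/(d + 311) = (-81 + 23)/(256 + 311) = -58/567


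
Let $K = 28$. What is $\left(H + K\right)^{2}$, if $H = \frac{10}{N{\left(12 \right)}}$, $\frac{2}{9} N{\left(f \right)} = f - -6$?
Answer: $\frac{5189284}{6561} \approx 790.93$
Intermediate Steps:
$N{\left(f \right)} = 27 + \frac{9 f}{2}$ ($N{\left(f \right)} = \frac{9 \left(f - -6\right)}{2} = \frac{9 \left(f + 6\right)}{2} = \frac{9 \left(6 + f\right)}{2} = 27 + \frac{9 f}{2}$)
$H = \frac{10}{81}$ ($H = \frac{10}{27 + \frac{9}{2} \cdot 12} = \frac{10}{27 + 54} = \frac{10}{81} \approx 0.12346$)
$\left(H + K\right)^{2} = \left(\frac{10}{81} + 28\right)^{2} = \left(\frac{2278}{81}\right)^{2} = \frac{5189284}{6561}$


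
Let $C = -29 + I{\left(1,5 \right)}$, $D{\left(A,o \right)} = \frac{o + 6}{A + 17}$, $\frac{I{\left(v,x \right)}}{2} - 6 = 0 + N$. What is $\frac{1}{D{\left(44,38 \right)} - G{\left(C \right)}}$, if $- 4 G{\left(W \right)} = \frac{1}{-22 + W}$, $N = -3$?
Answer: $\frac{10980}{7859} \approx 1.3971$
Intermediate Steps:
$I{\left(v,x \right)} = 6$ ($I{\left(v,x \right)} = 12 + 2 \left(0 - 3\right) = 12 + 2 \left(-3\right) = 12 - 6 = 6$)
$D{\left(A,o \right)} = \frac{6 + o}{17 + A}$
$C = -23$ ($C = -29 + 6 = -23$)
$G{\left(W \right)} = - \frac{1}{4 \left(-22 + W\right)}$
$\frac{1}{D{\left(44,38 \right)} - G{\left(C \right)}} = \frac{1}{\frac{6 + 38}{17 + 44} - - \frac{1}{-88 + 4 \left(-23\right)}} = \frac{1}{\frac{1}{61} \cdot 44 - - \frac{1}{-88 - 92}} = \frac{1}{\frac{1}{61} \cdot 44 - - \frac{1}{-180}} = \frac{1}{\frac{44}{61} - \left(-1\right) \left(- \frac{1}{180}\right)} = \frac{1}{\frac{44}{61} - \frac{1}{180}} = \frac{1}{\frac{7859}{10980}} = \frac{10980}{7859}$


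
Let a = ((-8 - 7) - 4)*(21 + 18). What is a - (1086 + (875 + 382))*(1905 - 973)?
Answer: -2184417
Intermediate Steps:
a = -741 (a = (-15 - 4)*39 = -19*39 = -741)
a - (1086 + (875 + 382))*(1905 - 973) = -741 - (1086 + (875 + 382))*(1905 - 973) = -741 - (1086 + 1257)*932 = -741 - 2343*932 = -741 - 1*2183676 = -741 - 2183676 = -2184417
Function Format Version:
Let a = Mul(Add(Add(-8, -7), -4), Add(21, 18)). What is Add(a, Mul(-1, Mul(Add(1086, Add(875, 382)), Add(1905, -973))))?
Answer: -2184417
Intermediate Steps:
a = -741 (a = Mul(Add(-15, -4), 39) = Mul(-19, 39) = -741)
Add(a, Mul(-1, Mul(Add(1086, Add(875, 382)), Add(1905, -973)))) = Add(-741, Mul(-1, Mul(Add(1086, Add(875, 382)), Add(1905, -973)))) = Add(-741, Mul(-1, Mul(Add(1086, 1257), 932))) = Add(-741, Mul(-1, Mul(2343, 932))) = Add(-741, Mul(-1, 2183676)) = Add(-741, -2183676) = -2184417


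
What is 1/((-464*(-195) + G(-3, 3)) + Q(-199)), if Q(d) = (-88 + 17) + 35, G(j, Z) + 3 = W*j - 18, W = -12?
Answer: 1/90459 ≈ 1.1055e-5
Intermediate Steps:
G(j, Z) = -21 - 12*j (G(j, Z) = -3 + (-12*j - 18) = -3 + (-18 - 12*j) = -21 - 12*j)
Q(d) = -36 (Q(d) = -71 + 35 = -36)
1/((-464*(-195) + G(-3, 3)) + Q(-199)) = 1/((-464*(-195) + (-21 - 12*(-3))) - 36) = 1/((90480 + (-21 + 36)) - 36) = 1/((90480 + 15) - 36) = 1/(90495 - 36) = 1/90459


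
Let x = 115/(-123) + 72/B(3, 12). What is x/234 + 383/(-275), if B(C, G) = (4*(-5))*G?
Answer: -22130557/15830100 ≈ -1.3980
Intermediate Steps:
B(C, G) = -20*G
x = -1519/1230 (x = 115/(-123) + 72/((-20*12)) = 115*(-1/123) + 72/(-240) = -115/123 + 72*(-1/240) = -115/123 - 3/10 = -1519/1230 ≈ -1.2350)
x/234 + 383/(-275) = -1519/1230/234 + 383/(-275) = -1519/1230*1/234 + 383*(-1/275) = -1519/287820 - 383/275 = -22130557/15830100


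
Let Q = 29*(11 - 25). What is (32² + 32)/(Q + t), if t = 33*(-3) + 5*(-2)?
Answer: -1056/515 ≈ -2.0505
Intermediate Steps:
t = -109 (t = -99 - 10 = -109)
Q = -406 (Q = 29*(-14) = -406)
(32² + 32)/(Q + t) = (32² + 32)/(-406 - 109) = (1024 + 32)/(-515) = 1056*(-1/515) = -1056/515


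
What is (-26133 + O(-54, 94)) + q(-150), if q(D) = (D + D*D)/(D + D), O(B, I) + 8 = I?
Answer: -52243/2 ≈ -26122.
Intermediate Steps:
O(B, I) = -8 + I
q(D) = (D + D²)/(2*D) (q(D) = (D + D²)/((2*D)) = (D + D²)*(1/(2*D)) = (D + D²)/(2*D))
(-26133 + O(-54, 94)) + q(-150) = (-26133 + (-8 + 94)) + (½ + (½)*(-150)) = (-26133 + 86) + (½ - 75) = -26047 - 149/2 = -52243/2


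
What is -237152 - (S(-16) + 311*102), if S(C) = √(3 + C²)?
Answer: -268874 - √259 ≈ -2.6889e+5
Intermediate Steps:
-237152 - (S(-16) + 311*102) = -237152 - (√(3 + (-16)²) + 311*102) = -237152 - (√(3 + 256) + 31722) = -237152 - (√259 + 31722) = -237152 - (31722 + √259) = -237152 + (-31722 - √259) = -268874 - √259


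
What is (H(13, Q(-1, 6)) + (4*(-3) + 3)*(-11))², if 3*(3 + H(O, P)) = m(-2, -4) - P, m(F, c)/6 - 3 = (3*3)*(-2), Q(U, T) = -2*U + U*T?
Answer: 40804/9 ≈ 4533.8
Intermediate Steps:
Q(U, T) = -2*U + T*U
m(F, c) = -90 (m(F, c) = 18 + 6*((3*3)*(-2)) = 18 + 6*(9*(-2)) = 18 + 6*(-18) = 18 - 108 = -90)
H(O, P) = -33 - P/3 (H(O, P) = -3 + (-90 - P)/3 = -3 + (-30 - P/3) = -33 - P/3)
(H(13, Q(-1, 6)) + (4*(-3) + 3)*(-11))² = ((-33 - (-1)*(-2 + 6)/3) + (4*(-3) + 3)*(-11))² = ((-33 - (-1)*4/3) + (-12 + 3)*(-11))² = ((-33 - ⅓*(-4)) - 9*(-11))² = ((-33 + 4/3) + 99)² = (-95/3 + 99)² = (202/3)² = 40804/9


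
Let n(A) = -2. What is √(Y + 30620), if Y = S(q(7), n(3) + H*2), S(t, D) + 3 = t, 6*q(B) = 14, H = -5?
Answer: √275574/3 ≈ 174.98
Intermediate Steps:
q(B) = 7/3 (q(B) = (⅙)*14 = 7/3)
S(t, D) = -3 + t
Y = -⅔ (Y = -3 + 7/3 = -⅔ ≈ -0.66667)
√(Y + 30620) = √(-⅔ + 30620) = √(91858/3) = √275574/3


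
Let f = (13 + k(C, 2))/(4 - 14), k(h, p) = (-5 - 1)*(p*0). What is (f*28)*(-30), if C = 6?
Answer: 1092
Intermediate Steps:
k(h, p) = 0 (k(h, p) = -6*0 = 0)
f = -13/10 (f = (13 + 0)/(4 - 14) = 13/(-10) = 13*(-⅒) = -13/10 ≈ -1.3000)
(f*28)*(-30) = -13/10*28*(-30) = -182/5*(-30) = 1092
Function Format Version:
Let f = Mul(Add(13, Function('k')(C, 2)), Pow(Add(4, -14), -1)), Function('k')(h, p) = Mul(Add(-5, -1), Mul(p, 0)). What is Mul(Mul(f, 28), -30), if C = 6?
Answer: 1092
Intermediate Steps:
Function('k')(h, p) = 0 (Function('k')(h, p) = Mul(-6, 0) = 0)
f = Rational(-13, 10) (f = Mul(Add(13, 0), Pow(Add(4, -14), -1)) = Mul(13, Pow(-10, -1)) = Mul(13, Rational(-1, 10)) = Rational(-13, 10) ≈ -1.3000)
Mul(Mul(f, 28), -30) = Mul(Mul(Rational(-13, 10), 28), -30) = Mul(Rational(-182, 5), -30) = 1092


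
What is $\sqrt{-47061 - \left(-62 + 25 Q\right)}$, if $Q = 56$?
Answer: $i \sqrt{48399} \approx 220.0 i$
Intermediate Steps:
$\sqrt{-47061 - \left(-62 + 25 Q\right)} = \sqrt{-47061 + \left(\left(-25\right) 56 + 62\right)} = \sqrt{-47061 + \left(-1400 + 62\right)} = \sqrt{-47061 - 1338} = \sqrt{-48399} = i \sqrt{48399}$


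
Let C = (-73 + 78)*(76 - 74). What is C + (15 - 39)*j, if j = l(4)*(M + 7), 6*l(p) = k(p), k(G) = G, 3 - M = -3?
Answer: -198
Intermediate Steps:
M = 6 (M = 3 - 1*(-3) = 3 + 3 = 6)
l(p) = p/6
C = 10 (C = 5*2 = 10)
j = 26/3 (j = ((⅙)*4)*(6 + 7) = (⅔)*13 = 26/3 ≈ 8.6667)
C + (15 - 39)*j = 10 + (15 - 39)*(26/3) = 10 - 24*26/3 = 10 - 208 = -198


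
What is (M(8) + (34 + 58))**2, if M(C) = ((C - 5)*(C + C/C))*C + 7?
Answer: 99225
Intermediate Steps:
M(C) = 7 + C*(1 + C)*(-5 + C) (M(C) = ((-5 + C)*(C + 1))*C + 7 = ((-5 + C)*(1 + C))*C + 7 = ((1 + C)*(-5 + C))*C + 7 = C*(1 + C)*(-5 + C) + 7 = 7 + C*(1 + C)*(-5 + C))
(M(8) + (34 + 58))**2 = ((7 + 8**3 - 5*8 - 4*8**2) + (34 + 58))**2 = ((7 + 512 - 40 - 4*64) + 92)**2 = ((7 + 512 - 40 - 256) + 92)**2 = (223 + 92)**2 = 315**2 = 99225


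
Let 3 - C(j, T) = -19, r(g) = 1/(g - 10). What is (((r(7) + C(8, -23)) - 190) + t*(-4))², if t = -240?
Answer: 5640625/9 ≈ 6.2674e+5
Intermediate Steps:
r(g) = 1/(-10 + g)
C(j, T) = 22 (C(j, T) = 3 - 1*(-19) = 3 + 19 = 22)
(((r(7) + C(8, -23)) - 190) + t*(-4))² = (((1/(-10 + 7) + 22) - 190) - 240*(-4))² = (((1/(-3) + 22) - 190) + 960)² = (((-⅓ + 22) - 190) + 960)² = ((65/3 - 190) + 960)² = (-505/3 + 960)² = (2375/3)² = 5640625/9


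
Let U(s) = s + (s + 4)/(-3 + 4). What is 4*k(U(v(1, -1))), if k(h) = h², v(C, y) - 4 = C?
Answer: 784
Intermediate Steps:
v(C, y) = 4 + C
U(s) = 4 + 2*s (U(s) = s + (4 + s)/1 = s + (4 + s)*1 = s + (4 + s) = 4 + 2*s)
4*k(U(v(1, -1))) = 4*(4 + 2*(4 + 1))² = 4*(4 + 2*5)² = 4*(4 + 10)² = 4*14² = 4*196 = 784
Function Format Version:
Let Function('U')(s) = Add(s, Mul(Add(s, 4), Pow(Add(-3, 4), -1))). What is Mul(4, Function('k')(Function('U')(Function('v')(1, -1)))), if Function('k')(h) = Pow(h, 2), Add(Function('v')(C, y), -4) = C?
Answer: 784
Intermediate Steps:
Function('v')(C, y) = Add(4, C)
Function('U')(s) = Add(4, Mul(2, s)) (Function('U')(s) = Add(s, Mul(Add(4, s), Pow(1, -1))) = Add(s, Mul(Add(4, s), 1)) = Add(s, Add(4, s)) = Add(4, Mul(2, s)))
Mul(4, Function('k')(Function('U')(Function('v')(1, -1)))) = Mul(4, Pow(Add(4, Mul(2, Add(4, 1))), 2)) = Mul(4, Pow(Add(4, Mul(2, 5)), 2)) = Mul(4, Pow(Add(4, 10), 2)) = Mul(4, Pow(14, 2)) = Mul(4, 196) = 784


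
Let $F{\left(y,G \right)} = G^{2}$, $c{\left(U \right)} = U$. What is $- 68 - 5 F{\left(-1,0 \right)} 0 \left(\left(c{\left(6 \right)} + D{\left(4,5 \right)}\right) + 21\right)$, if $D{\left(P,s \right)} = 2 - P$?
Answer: $0$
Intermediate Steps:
$- 68 - 5 F{\left(-1,0 \right)} 0 \left(\left(c{\left(6 \right)} + D{\left(4,5 \right)}\right) + 21\right) = - 68 - 5 \cdot 0^{2} \cdot 0 \left(\left(6 + \left(2 - 4\right)\right) + 21\right) = - 68 \left(-5\right) 0 \cdot 0 \left(\left(6 + \left(2 - 4\right)\right) + 21\right) = - 68 \cdot 0 \cdot 0 \left(\left(6 - 2\right) + 21\right) = \left(-68\right) 0 \left(4 + 21\right) = 0 \cdot 25 = 0$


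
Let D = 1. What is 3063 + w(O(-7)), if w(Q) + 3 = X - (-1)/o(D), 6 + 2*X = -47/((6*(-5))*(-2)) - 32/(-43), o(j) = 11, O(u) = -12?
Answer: 173519369/56760 ≈ 3057.1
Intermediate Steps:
X = -15581/5160 (X = -3 + (-47/((6*(-5))*(-2)) - 32/(-43))/2 = -3 + (-47/((-30*(-2))) - 32*(-1/43))/2 = -3 + (-47/60 + 32/43)/2 = -3 + (½)*(-101/2580) = -3 - 101/5160 = -15581/5160 ≈ -3.0196)
w(Q) = -336511/56760 (w(Q) = -3 + (-15581/5160 - (-1)/11) = -3 + (-15581/5160 - 1*(-1/11)) = -3 + (-15581/5160 + 1/11) = -3 - 166231/56760 = -336511/56760)
3063 + w(O(-7)) = 3063 - 336511/56760 = 173519369/56760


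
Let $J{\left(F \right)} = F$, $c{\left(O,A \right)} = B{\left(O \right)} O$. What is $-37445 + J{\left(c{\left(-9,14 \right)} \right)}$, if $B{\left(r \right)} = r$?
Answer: $-37364$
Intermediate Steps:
$c{\left(O,A \right)} = O^{2}$ ($c{\left(O,A \right)} = O O = O^{2}$)
$-37445 + J{\left(c{\left(-9,14 \right)} \right)} = -37445 + \left(-9\right)^{2} = -37445 + 81 = -37364$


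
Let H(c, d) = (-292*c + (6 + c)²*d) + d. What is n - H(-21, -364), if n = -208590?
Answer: -132458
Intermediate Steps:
H(c, d) = d - 292*c + d*(6 + c)² (H(c, d) = (-292*c + d*(6 + c)²) + d = d - 292*c + d*(6 + c)²)
n - H(-21, -364) = -208590 - (-364 - 292*(-21) - 364*(6 - 21)²) = -208590 - (-364 + 6132 - 364*(-15)²) = -208590 - (-364 + 6132 - 364*225) = -208590 - (-364 + 6132 - 81900) = -208590 - 1*(-76132) = -208590 + 76132 = -132458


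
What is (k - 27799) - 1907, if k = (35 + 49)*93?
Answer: -21894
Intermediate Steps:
k = 7812 (k = 84*93 = 7812)
(k - 27799) - 1907 = (7812 - 27799) - 1907 = -19987 - 1907 = -21894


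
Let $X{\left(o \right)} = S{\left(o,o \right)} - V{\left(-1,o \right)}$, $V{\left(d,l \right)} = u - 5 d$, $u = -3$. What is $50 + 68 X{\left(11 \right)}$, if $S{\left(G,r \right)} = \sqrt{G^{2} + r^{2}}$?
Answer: $-86 + 748 \sqrt{2} \approx 971.83$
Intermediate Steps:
$V{\left(d,l \right)} = -3 - 5 d$
$X{\left(o \right)} = -2 + \sqrt{2} \sqrt{o^{2}}$ ($X{\left(o \right)} = \sqrt{o^{2} + o^{2}} - \left(-3 - -5\right) = \sqrt{2 o^{2}} - \left(-3 + 5\right) = \sqrt{2} \sqrt{o^{2}} - 2 = -2 + \sqrt{2} \sqrt{o^{2}}$)
$50 + 68 X{\left(11 \right)} = 50 + 68 \left(-2 + \sqrt{2} \sqrt{11^{2}}\right) = 50 + 68 \left(-2 + \sqrt{2} \sqrt{121}\right) = 50 + 68 \left(-2 + \sqrt{2} \cdot 11\right) = 50 + 68 \left(-2 + 11 \sqrt{2}\right) = 50 - \left(136 - 748 \sqrt{2}\right) = -86 + 748 \sqrt{2}$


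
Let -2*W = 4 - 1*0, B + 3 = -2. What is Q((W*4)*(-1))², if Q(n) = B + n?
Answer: 9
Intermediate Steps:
B = -5 (B = -3 - 2 = -5)
W = -2 (W = -(4 - 1*0)/2 = -(4 + 0)/2 = -½*4 = -2)
Q(n) = -5 + n
Q((W*4)*(-1))² = (-5 - 2*4*(-1))² = (-5 - 8*(-1))² = (-5 + 8)² = 3² = 9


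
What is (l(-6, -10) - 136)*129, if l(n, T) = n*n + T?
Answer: -14190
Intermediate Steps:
l(n, T) = T + n² (l(n, T) = n² + T = T + n²)
(l(-6, -10) - 136)*129 = ((-10 + (-6)²) - 136)*129 = ((-10 + 36) - 136)*129 = (26 - 136)*129 = -110*129 = -14190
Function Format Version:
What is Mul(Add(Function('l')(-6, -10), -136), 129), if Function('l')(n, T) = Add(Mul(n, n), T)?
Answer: -14190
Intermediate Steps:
Function('l')(n, T) = Add(T, Pow(n, 2)) (Function('l')(n, T) = Add(Pow(n, 2), T) = Add(T, Pow(n, 2)))
Mul(Add(Function('l')(-6, -10), -136), 129) = Mul(Add(Add(-10, Pow(-6, 2)), -136), 129) = Mul(Add(Add(-10, 36), -136), 129) = Mul(Add(26, -136), 129) = Mul(-110, 129) = -14190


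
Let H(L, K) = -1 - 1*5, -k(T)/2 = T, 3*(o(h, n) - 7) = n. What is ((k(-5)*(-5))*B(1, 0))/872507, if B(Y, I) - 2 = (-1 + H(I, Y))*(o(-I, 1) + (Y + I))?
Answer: 8450/2617521 ≈ 0.0032282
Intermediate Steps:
o(h, n) = 7 + n/3
k(T) = -2*T
H(L, K) = -6 (H(L, K) = -1 - 5 = -6)
B(Y, I) = -148/3 - 7*I - 7*Y (B(Y, I) = 2 + (-1 - 6)*((7 + (⅓)*1) + (Y + I)) = 2 - 7*((7 + ⅓) + (I + Y)) = 2 - 7*(22/3 + (I + Y)) = 2 - 7*(22/3 + I + Y) = 2 + (-154/3 - 7*I - 7*Y) = -148/3 - 7*I - 7*Y)
((k(-5)*(-5))*B(1, 0))/872507 = ((-2*(-5)*(-5))*(-148/3 - 7*0 - 7*1))/872507 = ((10*(-5))*(-148/3 + 0 - 7))*(1/872507) = -50*(-169/3)*(1/872507) = (8450/3)*(1/872507) = 8450/2617521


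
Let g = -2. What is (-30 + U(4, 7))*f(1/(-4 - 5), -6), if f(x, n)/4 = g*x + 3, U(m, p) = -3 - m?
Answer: -4292/9 ≈ -476.89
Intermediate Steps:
f(x, n) = 12 - 8*x (f(x, n) = 4*(-2*x + 3) = 4*(3 - 2*x) = 12 - 8*x)
(-30 + U(4, 7))*f(1/(-4 - 5), -6) = (-30 + (-3 - 1*4))*(12 - 8/(-4 - 5)) = (-30 + (-3 - 4))*(12 - 8/(-9)) = (-30 - 7)*(12 - 8*(-1/9)) = -37*(12 + 8/9) = -37*116/9 = -4292/9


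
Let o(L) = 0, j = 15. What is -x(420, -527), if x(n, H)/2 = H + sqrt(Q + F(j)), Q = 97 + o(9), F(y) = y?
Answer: 1054 - 8*sqrt(7) ≈ 1032.8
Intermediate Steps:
Q = 97 (Q = 97 + 0 = 97)
x(n, H) = 2*H + 8*sqrt(7) (x(n, H) = 2*(H + sqrt(97 + 15)) = 2*(H + sqrt(112)) = 2*(H + 4*sqrt(7)) = 2*H + 8*sqrt(7))
-x(420, -527) = -(2*(-527) + 8*sqrt(7)) = -(-1054 + 8*sqrt(7)) = 1054 - 8*sqrt(7)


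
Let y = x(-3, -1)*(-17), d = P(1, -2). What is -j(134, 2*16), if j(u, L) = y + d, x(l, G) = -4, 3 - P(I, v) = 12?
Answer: -59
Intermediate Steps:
P(I, v) = -9 (P(I, v) = 3 - 1*12 = 3 - 12 = -9)
d = -9
y = 68 (y = -4*(-17) = 68)
j(u, L) = 59 (j(u, L) = 68 - 9 = 59)
-j(134, 2*16) = -1*59 = -59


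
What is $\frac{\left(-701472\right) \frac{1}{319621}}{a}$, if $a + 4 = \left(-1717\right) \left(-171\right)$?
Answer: $- \frac{701472}{93841684463} \approx -7.4751 \cdot 10^{-6}$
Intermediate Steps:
$a = 293603$ ($a = -4 - -293607 = -4 + 293607 = 293603$)
$\frac{\left(-701472\right) \frac{1}{319621}}{a} = \frac{\left(-701472\right) \frac{1}{319621}}{293603} = \left(-701472\right) \frac{1}{319621} \cdot \frac{1}{293603} = \left(- \frac{701472}{319621}\right) \frac{1}{293603} = - \frac{701472}{93841684463}$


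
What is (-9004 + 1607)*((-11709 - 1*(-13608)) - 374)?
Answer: -11280425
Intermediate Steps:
(-9004 + 1607)*((-11709 - 1*(-13608)) - 374) = -7397*((-11709 + 13608) - 374) = -7397*(1899 - 374) = -7397*1525 = -11280425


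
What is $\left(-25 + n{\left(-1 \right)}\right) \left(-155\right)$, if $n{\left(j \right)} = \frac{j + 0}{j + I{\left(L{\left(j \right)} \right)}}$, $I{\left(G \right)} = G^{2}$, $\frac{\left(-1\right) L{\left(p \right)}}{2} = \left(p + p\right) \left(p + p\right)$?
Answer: $\frac{244280}{63} \approx 3877.5$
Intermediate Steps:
$L{\left(p \right)} = - 8 p^{2}$ ($L{\left(p \right)} = - 2 \left(p + p\right) \left(p + p\right) = - 2 \cdot 2 p 2 p = - 2 \cdot 4 p^{2} = - 8 p^{2}$)
$n{\left(j \right)} = \frac{j}{j + 64 j^{4}}$ ($n{\left(j \right)} = \frac{j + 0}{j + \left(- 8 j^{2}\right)^{2}} = \frac{j}{j + 64 j^{4}}$)
$\left(-25 + n{\left(-1 \right)}\right) \left(-155\right) = \left(-25 + \frac{1}{1 + 64 \left(-1\right)^{3}}\right) \left(-155\right) = \left(-25 + \frac{1}{1 + 64 \left(-1\right)}\right) \left(-155\right) = \left(-25 + \frac{1}{1 - 64}\right) \left(-155\right) = \left(-25 + \frac{1}{-63}\right) \left(-155\right) = \left(-25 - \frac{1}{63}\right) \left(-155\right) = \left(- \frac{1576}{63}\right) \left(-155\right) = \frac{244280}{63}$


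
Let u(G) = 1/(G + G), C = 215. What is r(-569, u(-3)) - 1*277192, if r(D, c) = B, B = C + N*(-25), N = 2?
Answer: -277027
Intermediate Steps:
u(G) = 1/(2*G)
B = 165 (B = 215 + 2*(-25) = 215 - 50 = 165)
r(D, c) = 165
r(-569, u(-3)) - 1*277192 = 165 - 1*277192 = 165 - 277192 = -277027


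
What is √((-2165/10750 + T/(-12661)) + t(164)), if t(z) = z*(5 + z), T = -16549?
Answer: √821525042594096302/5444230 ≈ 166.48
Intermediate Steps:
√((-2165/10750 + T/(-12661)) + t(164)) = √((-2165/10750 - 16549/(-12661)) + 164*(5 + 164)) = √((-2165*1/10750 - 16549*(-1/12661)) + 164*169) = √((-433/2150 + 16549/12661) + 27716) = √(30098137/27221150 + 27716) = √(754491491537/27221150) = √821525042594096302/5444230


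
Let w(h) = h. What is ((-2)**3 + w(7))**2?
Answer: 1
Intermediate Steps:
((-2)**3 + w(7))**2 = ((-2)**3 + 7)**2 = (-8 + 7)**2 = (-1)**2 = 1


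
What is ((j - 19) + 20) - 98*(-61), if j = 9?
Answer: 5988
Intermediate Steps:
((j - 19) + 20) - 98*(-61) = ((9 - 19) + 20) - 98*(-61) = (-10 + 20) + 5978 = 10 + 5978 = 5988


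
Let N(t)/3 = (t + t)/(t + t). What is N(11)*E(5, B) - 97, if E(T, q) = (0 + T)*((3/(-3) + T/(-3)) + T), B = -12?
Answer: -62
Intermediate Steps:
N(t) = 3 (N(t) = 3*((t + t)/(t + t)) = 3*((2*t)/((2*t))) = 3*((2*t)*(1/(2*t))) = 3*1 = 3)
E(T, q) = T*(-1 + 2*T/3) (E(T, q) = T*((3*(-⅓) + T*(-⅓)) + T) = T*((-1 - T/3) + T) = T*(-1 + 2*T/3))
N(11)*E(5, B) - 97 = 3*((⅓)*5*(-3 + 2*5)) - 97 = 3*((⅓)*5*(-3 + 10)) - 97 = 3*((⅓)*5*7) - 97 = 3*(35/3) - 97 = 35 - 97 = -62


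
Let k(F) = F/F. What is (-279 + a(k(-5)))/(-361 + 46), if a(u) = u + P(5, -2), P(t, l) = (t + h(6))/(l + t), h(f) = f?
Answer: 823/945 ≈ 0.87090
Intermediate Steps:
P(t, l) = (6 + t)/(l + t) (P(t, l) = (t + 6)/(l + t) = (6 + t)/(l + t))
k(F) = 1
a(u) = 11/3 + u (a(u) = u + (6 + 5)/(-2 + 5) = u + 11/3 = 11/3 + u)
(-279 + a(k(-5)))/(-361 + 46) = (-279 + (11/3 + 1))/(-361 + 46) = (-279 + 14/3)/(-315) = -823/3*(-1/315) = 823/945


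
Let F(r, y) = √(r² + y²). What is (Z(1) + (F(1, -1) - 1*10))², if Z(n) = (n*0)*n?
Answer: (10 - √2)² ≈ 73.716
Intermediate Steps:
Z(n) = 0 (Z(n) = 0*n = 0)
(Z(1) + (F(1, -1) - 1*10))² = (0 + (√(1² + (-1)²) - 1*10))² = (0 + (√(1 + 1) - 10))² = (0 + (√2 - 10))² = (0 + (-10 + √2))² = (-10 + √2)²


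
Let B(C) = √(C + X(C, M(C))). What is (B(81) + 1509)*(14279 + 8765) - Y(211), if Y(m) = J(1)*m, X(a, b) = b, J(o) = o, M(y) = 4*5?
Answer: 34773185 + 23044*√101 ≈ 3.5005e+7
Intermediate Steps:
M(y) = 20
B(C) = √(20 + C) (B(C) = √(C + 20) = √(20 + C))
Y(m) = m (Y(m) = 1*m = m)
(B(81) + 1509)*(14279 + 8765) - Y(211) = (√(20 + 81) + 1509)*(14279 + 8765) - 1*211 = (√101 + 1509)*23044 - 211 = (1509 + √101)*23044 - 211 = (34773396 + 23044*√101) - 211 = 34773185 + 23044*√101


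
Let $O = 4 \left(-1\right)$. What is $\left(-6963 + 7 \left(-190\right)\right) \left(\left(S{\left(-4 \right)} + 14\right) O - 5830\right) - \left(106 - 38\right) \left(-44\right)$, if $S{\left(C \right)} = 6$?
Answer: $49014622$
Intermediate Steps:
$O = -4$
$\left(-6963 + 7 \left(-190\right)\right) \left(\left(S{\left(-4 \right)} + 14\right) O - 5830\right) - \left(106 - 38\right) \left(-44\right) = \left(-6963 + 7 \left(-190\right)\right) \left(\left(6 + 14\right) \left(-4\right) - 5830\right) - \left(106 - 38\right) \left(-44\right) = \left(-6963 - 1330\right) \left(20 \left(-4\right) - 5830\right) - 68 \left(-44\right) = - 8293 \left(-80 - 5830\right) - -2992 = \left(-8293\right) \left(-5910\right) + 2992 = 49011630 + 2992 = 49014622$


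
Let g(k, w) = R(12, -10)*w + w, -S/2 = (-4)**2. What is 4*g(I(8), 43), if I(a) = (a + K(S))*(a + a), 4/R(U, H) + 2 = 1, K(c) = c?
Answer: -516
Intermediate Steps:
S = -32 (S = -2*(-4)**2 = -2*16 = -32)
R(U, H) = -4 (R(U, H) = 4/(-2 + 1) = 4/(-1) = 4*(-1) = -4)
I(a) = 2*a*(-32 + a) (I(a) = (a - 32)*(a + a) = (-32 + a)*(2*a) = 2*a*(-32 + a))
g(k, w) = -3*w (g(k, w) = -4*w + w = -3*w)
4*g(I(8), 43) = 4*(-3*43) = 4*(-129) = -516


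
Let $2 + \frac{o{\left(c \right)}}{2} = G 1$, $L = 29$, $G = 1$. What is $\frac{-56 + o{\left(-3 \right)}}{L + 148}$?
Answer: $- \frac{58}{177} \approx -0.32768$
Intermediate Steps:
$o{\left(c \right)} = -2$ ($o{\left(c \right)} = -4 + 2 \cdot 1 \cdot 1 = -4 + 2 \cdot 1 = -4 + 2 = -2$)
$\frac{-56 + o{\left(-3 \right)}}{L + 148} = \frac{-56 - 2}{29 + 148} = - \frac{58}{177}$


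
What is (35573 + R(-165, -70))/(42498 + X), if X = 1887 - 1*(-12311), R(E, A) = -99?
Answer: 17737/28348 ≈ 0.62569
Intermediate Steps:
X = 14198 (X = 1887 + 12311 = 14198)
(35573 + R(-165, -70))/(42498 + X) = (35573 - 99)/(42498 + 14198) = 35474/56696 = 35474*(1/56696) = 17737/28348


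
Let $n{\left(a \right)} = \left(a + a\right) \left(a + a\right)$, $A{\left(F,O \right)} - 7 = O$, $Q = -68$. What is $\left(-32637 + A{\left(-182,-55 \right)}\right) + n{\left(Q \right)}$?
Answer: $-14189$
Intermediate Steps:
$A{\left(F,O \right)} = 7 + O$
$n{\left(a \right)} = 4 a^{2}$ ($n{\left(a \right)} = 2 a 2 a = 4 a^{2}$)
$\left(-32637 + A{\left(-182,-55 \right)}\right) + n{\left(Q \right)} = \left(-32637 + \left(7 - 55\right)\right) + 4 \left(-68\right)^{2} = \left(-32637 - 48\right) + 4 \cdot 4624 = -32685 + 18496 = -14189$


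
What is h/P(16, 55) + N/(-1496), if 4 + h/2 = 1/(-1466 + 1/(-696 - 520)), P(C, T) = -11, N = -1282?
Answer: 192055811/121220676 ≈ 1.5843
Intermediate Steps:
h = -14263688/1782657 (h = -8 + 2/(-1466 + 1/(-696 - 520)) = -8 + 2/(-1466 + 1/(-1216)) = -8 + 2/(-1466 - 1/1216) = -8 + 2/(-1782657/1216) = -8 + 2*(-1216/1782657) = -8 - 2432/1782657 = -14263688/1782657 ≈ -8.0014)
h/P(16, 55) + N/(-1496) = -14263688/1782657/(-11) - 1282/(-1496) = -14263688/1782657*(-1/11) - 1282*(-1/1496) = 14263688/19609227 + 641/748 = 192055811/121220676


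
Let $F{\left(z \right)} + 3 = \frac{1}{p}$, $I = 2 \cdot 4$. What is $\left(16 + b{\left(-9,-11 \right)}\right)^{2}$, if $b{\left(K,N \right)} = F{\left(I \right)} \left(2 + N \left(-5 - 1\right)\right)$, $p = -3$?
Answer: $\frac{399424}{9} \approx 44380.0$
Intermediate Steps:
$I = 8$
$F{\left(z \right)} = - \frac{10}{3}$ ($F{\left(z \right)} = -3 + \frac{1}{-3} = -3 - \frac{1}{3} = - \frac{10}{3}$)
$b{\left(K,N \right)} = - \frac{20}{3} + 20 N$ ($b{\left(K,N \right)} = - \frac{10 \left(2 + N \left(-5 - 1\right)\right)}{3} = - \frac{10 \left(2 + N \left(-6\right)\right)}{3} = - \frac{10 \left(2 - 6 N\right)}{3} = - \frac{20}{3} + 20 N$)
$\left(16 + b{\left(-9,-11 \right)}\right)^{2} = \left(16 + \left(- \frac{20}{3} + 20 \left(-11\right)\right)\right)^{2} = \left(16 - \frac{680}{3}\right)^{2} = \left(- \frac{632}{3}\right)^{2} = \frac{399424}{9}$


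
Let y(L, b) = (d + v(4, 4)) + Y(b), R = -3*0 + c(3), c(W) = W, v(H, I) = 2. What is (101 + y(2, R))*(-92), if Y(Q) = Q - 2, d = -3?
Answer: -9292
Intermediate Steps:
R = 3 (R = -3*0 + 3 = 0 + 3 = 3)
Y(Q) = -2 + Q
y(L, b) = -3 + b (y(L, b) = (-3 + 2) + (-2 + b) = -1 + (-2 + b) = -3 + b)
(101 + y(2, R))*(-92) = (101 + (-3 + 3))*(-92) = (101 + 0)*(-92) = 101*(-92) = -9292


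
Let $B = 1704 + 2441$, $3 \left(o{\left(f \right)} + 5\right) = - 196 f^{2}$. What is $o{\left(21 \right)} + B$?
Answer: $-24672$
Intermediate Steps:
$o{\left(f \right)} = -5 - \frac{196 f^{2}}{3}$ ($o{\left(f \right)} = -5 + \frac{\left(-196\right) f^{2}}{3} = -5 - \frac{196 f^{2}}{3}$)
$B = 4145$
$o{\left(21 \right)} + B = \left(-5 - \frac{196 \cdot 21^{2}}{3}\right) + 4145 = \left(-5 - 28812\right) + 4145 = -28817 + 4145 = -24672$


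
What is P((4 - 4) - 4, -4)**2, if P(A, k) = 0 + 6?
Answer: 36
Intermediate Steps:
P(A, k) = 6
P((4 - 4) - 4, -4)**2 = 6**2 = 36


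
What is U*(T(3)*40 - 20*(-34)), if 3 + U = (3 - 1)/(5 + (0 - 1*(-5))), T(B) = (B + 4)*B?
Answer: -4256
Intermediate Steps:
T(B) = B*(4 + B) (T(B) = (4 + B)*B = B*(4 + B))
U = -14/5 (U = -3 + (3 - 1)/(5 + (0 - 1*(-5))) = -3 + 2/(5 + (0 + 5)) = -3 + 2/(5 + 5) = -3 + 2/10 = -3 + 2*(⅒) = -3 + ⅕ = -14/5 ≈ -2.8000)
U*(T(3)*40 - 20*(-34)) = -14*((3*(4 + 3))*40 - 20*(-34))/5 = -14*((3*7)*40 + 680)/5 = -14*(21*40 + 680)/5 = -14*(840 + 680)/5 = -14/5*1520 = -4256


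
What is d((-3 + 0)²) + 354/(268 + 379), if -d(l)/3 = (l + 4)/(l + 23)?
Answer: -13905/20704 ≈ -0.67161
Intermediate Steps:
d(l) = -3*(4 + l)/(23 + l) (d(l) = -3*(l + 4)/(l + 23) = -3*(4 + l)/(23 + l))
d((-3 + 0)²) + 354/(268 + 379) = 3*(-4 - (-3 + 0)²)/(23 + (-3 + 0)²) + 354/(268 + 379) = 3*(-4 - 1*(-3)²)/(23 + (-3)²) + 354/647 = 3*(-4 - 1*9)/(23 + 9) + 354*(1/647) = 3*(-4 - 9)/32 + 354/647 = 3*(1/32)*(-13) + 354/647 = -39/32 + 354/647 = -13905/20704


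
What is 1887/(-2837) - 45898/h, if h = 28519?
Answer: -184027979/80908403 ≈ -2.2745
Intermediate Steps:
1887/(-2837) - 45898/h = 1887/(-2837) - 45898/28519 = 1887*(-1/2837) - 45898*1/28519 = -1887/2837 - 45898/28519 = -184027979/80908403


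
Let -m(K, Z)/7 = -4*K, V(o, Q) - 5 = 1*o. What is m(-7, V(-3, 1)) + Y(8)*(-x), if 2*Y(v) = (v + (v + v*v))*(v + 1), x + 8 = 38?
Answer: -10996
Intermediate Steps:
x = 30 (x = -8 + 38 = 30)
V(o, Q) = 5 + o (V(o, Q) = 5 + 1*o = 5 + o)
m(K, Z) = 28*K (m(K, Z) = -(-28)*K = 28*K)
Y(v) = (1 + v)*(v² + 2*v)/2 (Y(v) = ((v + (v + v*v))*(v + 1))/2 = ((v + (v + v²))*(1 + v))/2 = ((v² + 2*v)*(1 + v))/2 = ((1 + v)*(v² + 2*v))/2 = (1 + v)*(v² + 2*v)/2)
m(-7, V(-3, 1)) + Y(8)*(-x) = 28*(-7) + ((½)*8*(2 + 8² + 3*8))*(-1*30) = -196 + ((½)*8*(2 + 64 + 24))*(-30) = -196 + ((½)*8*90)*(-30) = -196 + 360*(-30) = -196 - 10800 = -10996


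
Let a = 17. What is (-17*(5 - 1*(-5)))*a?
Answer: -2890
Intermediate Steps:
(-17*(5 - 1*(-5)))*a = -17*(5 - 1*(-5))*17 = -17*(5 + 5)*17 = -17*10*17 = -170*17 = -2890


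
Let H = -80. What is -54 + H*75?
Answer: -6054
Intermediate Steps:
-54 + H*75 = -54 - 80*75 = -54 - 6000 = -6054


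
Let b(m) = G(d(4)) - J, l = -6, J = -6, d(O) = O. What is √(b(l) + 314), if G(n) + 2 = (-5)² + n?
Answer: √347 ≈ 18.628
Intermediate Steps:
G(n) = 23 + n (G(n) = -2 + ((-5)² + n) = -2 + (25 + n) = 23 + n)
b(m) = 33 (b(m) = (23 + 4) - 1*(-6) = 27 + 6 = 33)
√(b(l) + 314) = √(33 + 314) = √347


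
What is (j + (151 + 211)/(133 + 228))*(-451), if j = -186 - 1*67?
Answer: 41027921/361 ≈ 1.1365e+5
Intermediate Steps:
j = -253 (j = -186 - 67 = -253)
(j + (151 + 211)/(133 + 228))*(-451) = (-253 + (151 + 211)/(133 + 228))*(-451) = (-253 + 362/361)*(-451) = -90971/361*(-451) = 41027921/361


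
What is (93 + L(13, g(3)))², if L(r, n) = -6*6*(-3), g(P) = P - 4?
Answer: 40401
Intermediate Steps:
g(P) = -4 + P
L(r, n) = 108 (L(r, n) = -36*(-3) = -1*(-108) = 108)
(93 + L(13, g(3)))² = (93 + 108)² = 201² = 40401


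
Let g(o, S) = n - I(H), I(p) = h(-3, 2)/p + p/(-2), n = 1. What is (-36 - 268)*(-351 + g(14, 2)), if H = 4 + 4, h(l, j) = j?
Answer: 105260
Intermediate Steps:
H = 8
I(p) = 2/p - p/2 (I(p) = 2/p + p/(-2) = 2/p + p*(-½) = 2/p - p/2)
g(o, S) = 19/4 (g(o, S) = 1 - (2/8 - ½*8) = 1 - (2*(⅛) - 4) = 1 - (¼ - 4) = 1 - 1*(-15/4) = 1 + 15/4 = 19/4)
(-36 - 268)*(-351 + g(14, 2)) = (-36 - 268)*(-351 + 19/4) = -304*(-1385/4) = 105260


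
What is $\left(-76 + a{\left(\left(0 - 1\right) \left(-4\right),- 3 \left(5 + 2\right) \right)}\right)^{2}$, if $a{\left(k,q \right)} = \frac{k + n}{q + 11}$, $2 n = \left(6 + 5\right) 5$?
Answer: $\frac{2505889}{400} \approx 6264.7$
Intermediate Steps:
$n = \frac{55}{2}$ ($n = \frac{\left(6 + 5\right) 5}{2} = \frac{11 \cdot 5}{2} = \frac{1}{2} \cdot 55 = \frac{55}{2} \approx 27.5$)
$a{\left(k,q \right)} = \frac{\frac{55}{2} + k}{11 + q}$ ($a{\left(k,q \right)} = \frac{k + \frac{55}{2}}{q + 11} = \frac{\frac{55}{2} + k}{11 + q}$)
$\left(-76 + a{\left(\left(0 - 1\right) \left(-4\right),- 3 \left(5 + 2\right) \right)}\right)^{2} = \left(-76 + \frac{\frac{55}{2} + \left(0 - 1\right) \left(-4\right)}{11 - 3 \left(5 + 2\right)}\right)^{2} = \left(-76 + \frac{\frac{55}{2} - -4}{11 - 21}\right)^{2} = \left(-76 + \frac{\frac{55}{2} + 4}{11 - 21}\right)^{2} = \left(-76 + \frac{1}{-10} \cdot \frac{63}{2}\right)^{2} = \left(-76 - \frac{63}{20}\right)^{2} = \left(- \frac{1583}{20}\right)^{2} = \frac{2505889}{400}$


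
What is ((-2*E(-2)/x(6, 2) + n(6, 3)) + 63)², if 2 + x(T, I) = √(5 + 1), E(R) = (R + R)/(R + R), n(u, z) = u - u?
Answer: 3727 - 122*√6 ≈ 3428.2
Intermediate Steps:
n(u, z) = 0
E(R) = 1 (E(R) = (2*R)/((2*R)) = (2*R)*(1/(2*R)) = 1)
x(T, I) = -2 + √6 (x(T, I) = -2 + √(5 + 1) = -2 + √6)
((-2*E(-2)/x(6, 2) + n(6, 3)) + 63)² = ((-2/(-2 + √6) + 0) + 63)² = (-2/(-2 + √6) + 63)² = (63 - 2/(-2 + √6))²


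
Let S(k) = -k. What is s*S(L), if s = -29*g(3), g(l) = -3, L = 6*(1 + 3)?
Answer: -2088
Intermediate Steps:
L = 24 (L = 6*4 = 24)
s = 87 (s = -29*(-3) = 87)
s*S(L) = 87*(-1*24) = 87*(-24) = -2088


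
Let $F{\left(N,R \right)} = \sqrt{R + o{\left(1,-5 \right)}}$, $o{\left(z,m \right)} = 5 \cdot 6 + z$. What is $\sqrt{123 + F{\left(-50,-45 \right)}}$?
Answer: $\sqrt{123 + i \sqrt{14}} \approx 11.092 + 0.1687 i$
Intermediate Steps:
$o{\left(z,m \right)} = 30 + z$
$F{\left(N,R \right)} = \sqrt{31 + R}$ ($F{\left(N,R \right)} = \sqrt{R + \left(30 + 1\right)} = \sqrt{R + 31} = \sqrt{31 + R}$)
$\sqrt{123 + F{\left(-50,-45 \right)}} = \sqrt{123 + \sqrt{31 - 45}} = \sqrt{123 + \sqrt{-14}} = \sqrt{123 + i \sqrt{14}}$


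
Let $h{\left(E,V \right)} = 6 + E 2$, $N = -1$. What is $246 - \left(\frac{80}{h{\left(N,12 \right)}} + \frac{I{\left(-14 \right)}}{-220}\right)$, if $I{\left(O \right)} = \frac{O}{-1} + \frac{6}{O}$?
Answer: $\frac{69627}{308} \approx 226.06$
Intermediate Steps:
$I{\left(O \right)} = - O + \frac{6}{O}$ ($I{\left(O \right)} = O \left(-1\right) + \frac{6}{O} = - O + \frac{6}{O}$)
$h{\left(E,V \right)} = 6 + 2 E$
$246 - \left(\frac{80}{h{\left(N,12 \right)}} + \frac{I{\left(-14 \right)}}{-220}\right) = 246 - \left(\frac{80}{6 + 2 \left(-1\right)} + \frac{\left(-1\right) \left(-14\right) + \frac{6}{-14}}{-220}\right) = 246 - \left(\frac{80}{6 - 2} + \left(14 + 6 \left(- \frac{1}{14}\right)\right) \left(- \frac{1}{220}\right)\right) = 246 - \left(\frac{80}{4} + \left(14 - \frac{3}{7}\right) \left(- \frac{1}{220}\right)\right) = 246 - \left(80 \cdot \frac{1}{4} + \frac{95}{7} \left(- \frac{1}{220}\right)\right) = 246 - \left(20 - \frac{19}{308}\right) = 246 - \frac{6141}{308} = \frac{69627}{308}$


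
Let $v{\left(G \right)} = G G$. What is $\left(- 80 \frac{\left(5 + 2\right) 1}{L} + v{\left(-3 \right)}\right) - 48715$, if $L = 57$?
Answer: $- \frac{2776802}{57} \approx -48716.0$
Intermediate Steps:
$v{\left(G \right)} = G^{2}$
$\left(- 80 \frac{\left(5 + 2\right) 1}{L} + v{\left(-3 \right)}\right) - 48715 = \left(- 80 \frac{\left(5 + 2\right) 1}{57} + \left(-3\right)^{2}\right) - 48715 = \left(- 80 \cdot 7 \cdot 1 \cdot \frac{1}{57} + 9\right) - 48715 = \left(- 80 \cdot 7 \cdot \frac{1}{57} + 9\right) - 48715 = \left(\left(-80\right) \frac{7}{57} + 9\right) - 48715 = \left(- \frac{560}{57} + 9\right) - 48715 = - \frac{47}{57} - 48715 = - \frac{2776802}{57}$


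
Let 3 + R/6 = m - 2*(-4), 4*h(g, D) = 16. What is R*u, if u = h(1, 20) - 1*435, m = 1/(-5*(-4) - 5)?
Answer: -65512/5 ≈ -13102.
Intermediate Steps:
h(g, D) = 4 (h(g, D) = (¼)*16 = 4)
m = 1/15 (m = 1/(20 - 5) = 1/15 ≈ 0.066667)
R = 152/5 (R = -18 + 6*(1/15 - 2*(-4)) = -18 + 6*(1/15 + 8) = -18 + 6*(121/15) = -18 + 242/5 = 152/5 ≈ 30.400)
u = -431 (u = 4 - 1*435 = 4 - 435 = -431)
R*u = (152/5)*(-431) = -65512/5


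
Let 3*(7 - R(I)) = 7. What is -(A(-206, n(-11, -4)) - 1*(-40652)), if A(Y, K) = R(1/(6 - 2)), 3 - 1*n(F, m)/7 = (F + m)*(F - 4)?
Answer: -121970/3 ≈ -40657.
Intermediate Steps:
n(F, m) = 21 - 7*(-4 + F)*(F + m) (n(F, m) = 21 - 7*(F + m)*(F - 4) = 21 - 7*(F + m)*(-4 + F) = 21 - 7*(-4 + F)*(F + m))
R(I) = 14/3 (R(I) = 7 - ⅓*7 = 7 - 7/3 = 14/3)
A(Y, K) = 14/3
-(A(-206, n(-11, -4)) - 1*(-40652)) = -(14/3 - 1*(-40652)) = -(14/3 + 40652) = -1*121970/3 = -121970/3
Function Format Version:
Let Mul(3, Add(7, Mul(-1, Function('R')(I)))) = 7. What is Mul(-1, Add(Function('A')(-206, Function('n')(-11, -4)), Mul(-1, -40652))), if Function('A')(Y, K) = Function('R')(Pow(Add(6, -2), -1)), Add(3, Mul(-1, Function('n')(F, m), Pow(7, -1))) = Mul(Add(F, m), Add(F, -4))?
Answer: Rational(-121970, 3) ≈ -40657.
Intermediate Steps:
Function('n')(F, m) = Add(21, Mul(-7, Add(-4, F), Add(F, m))) (Function('n')(F, m) = Add(21, Mul(-7, Mul(Add(F, m), Add(F, -4)))) = Add(21, Mul(-7, Mul(Add(F, m), Add(-4, F)))) = Add(21, Mul(-7, Mul(Add(-4, F), Add(F, m)))) = Add(21, Mul(-7, Add(-4, F), Add(F, m))))
Function('R')(I) = Rational(14, 3) (Function('R')(I) = Add(7, Mul(Rational(-1, 3), 7)) = Add(7, Rational(-7, 3)) = Rational(14, 3))
Function('A')(Y, K) = Rational(14, 3)
Mul(-1, Add(Function('A')(-206, Function('n')(-11, -4)), Mul(-1, -40652))) = Mul(-1, Add(Rational(14, 3), Mul(-1, -40652))) = Mul(-1, Add(Rational(14, 3), 40652)) = Mul(-1, Rational(121970, 3)) = Rational(-121970, 3)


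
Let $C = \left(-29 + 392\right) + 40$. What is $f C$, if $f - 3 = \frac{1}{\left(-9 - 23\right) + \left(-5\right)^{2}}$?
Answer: $\frac{8060}{7} \approx 1151.4$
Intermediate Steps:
$C = 403$ ($C = 363 + 40 = 403$)
$f = \frac{20}{7}$ ($f = 3 + \frac{1}{\left(-9 - 23\right) + \left(-5\right)^{2}} = 3 + \frac{1}{\left(-9 - 23\right) + 25} = 3 + \frac{1}{-32 + 25} = 3 + \frac{1}{-7} = 3 - \frac{1}{7} = \frac{20}{7} \approx 2.8571$)
$f C = \frac{20}{7} \cdot 403 = \frac{8060}{7}$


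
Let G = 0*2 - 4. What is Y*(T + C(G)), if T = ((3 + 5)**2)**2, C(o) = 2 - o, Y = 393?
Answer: 1612086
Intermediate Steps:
G = -4 (G = 0 - 4 = -4)
T = 4096 (T = (8**2)**2 = 64**2 = 4096)
Y*(T + C(G)) = 393*(4096 + (2 - 1*(-4))) = 393*(4096 + (2 + 4)) = 393*(4096 + 6) = 393*4102 = 1612086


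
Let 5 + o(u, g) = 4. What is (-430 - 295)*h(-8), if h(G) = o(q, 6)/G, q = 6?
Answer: -725/8 ≈ -90.625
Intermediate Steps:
o(u, g) = -1 (o(u, g) = -5 + 4 = -1)
h(G) = -1/G
(-430 - 295)*h(-8) = (-430 - 295)*(-1/(-8)) = -(-725)*(-1)/8 = -725*⅛ = -725/8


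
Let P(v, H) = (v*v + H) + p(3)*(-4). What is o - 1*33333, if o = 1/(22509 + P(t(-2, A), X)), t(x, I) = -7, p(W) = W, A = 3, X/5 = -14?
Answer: -749192507/22476 ≈ -33333.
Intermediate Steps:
X = -70 (X = 5*(-14) = -70)
P(v, H) = -12 + H + v² (P(v, H) = (v*v + H) + 3*(-4) = (v² + H) - 12 = (H + v²) - 12 = -12 + H + v²)
o = 1/22476 (o = 1/(22509 + (-12 - 70 + (-7)²)) = 1/(22509 + (-12 - 70 + 49)) = 1/(22509 - 33) = 1/22476 ≈ 4.4492e-5)
o - 1*33333 = 1/22476 - 1*33333 = 1/22476 - 33333 = -749192507/22476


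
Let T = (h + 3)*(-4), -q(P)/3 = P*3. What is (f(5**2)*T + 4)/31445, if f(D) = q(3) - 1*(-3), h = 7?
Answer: 964/31445 ≈ 0.030657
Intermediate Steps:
q(P) = -9*P (q(P) = -3*P*3 = -9*P)
T = -40 (T = (7 + 3)*(-4) = 10*(-4) = -40)
f(D) = -24 (f(D) = -9*3 - 1*(-3) = -27 + 3 = -24)
(f(5**2)*T + 4)/31445 = (-24*(-40) + 4)/31445 = (960 + 4)*(1/31445) = 964*(1/31445) = 964/31445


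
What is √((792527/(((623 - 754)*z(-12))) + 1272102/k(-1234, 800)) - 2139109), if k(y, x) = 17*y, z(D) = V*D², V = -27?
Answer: I*√47108923855501206658281/148398372 ≈ 1462.6*I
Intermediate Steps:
z(D) = -27*D²
√((792527/(((623 - 754)*z(-12))) + 1272102/k(-1234, 800)) - 2139109) = √((792527/(((623 - 754)*(-27*(-12)²))) + 1272102/((17*(-1234)))) - 2139109) = √((792527/((-(-3537)*144)) + 1272102/(-20978)) - 2139109) = √((792527/((-131*(-3888))) + 1272102*(-1/20978)) - 2139109) = √((792527/509328 - 636051/10489) - 2139109) = √(-315645768025/5342341392 - 2139109) = √(-11428166198467753/5342341392) = I*√47108923855501206658281/148398372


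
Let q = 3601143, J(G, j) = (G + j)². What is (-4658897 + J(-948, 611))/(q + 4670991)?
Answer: -2272664/4136067 ≈ -0.54947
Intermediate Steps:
(-4658897 + J(-948, 611))/(q + 4670991) = (-4658897 + (-948 + 611)²)/(3601143 + 4670991) = (-4658897 + (-337)²)/8272134 = (-4658897 + 113569)*(1/8272134) = -4545328*1/8272134 = -2272664/4136067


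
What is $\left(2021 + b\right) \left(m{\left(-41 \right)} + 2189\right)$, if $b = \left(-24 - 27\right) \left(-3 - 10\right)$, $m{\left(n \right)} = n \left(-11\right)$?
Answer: $7085760$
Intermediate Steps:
$m{\left(n \right)} = - 11 n$
$b = 663$ ($b = - 51 \left(-3 - 10\right) = \left(-51\right) \left(-13\right) = 663$)
$\left(2021 + b\right) \left(m{\left(-41 \right)} + 2189\right) = \left(2021 + 663\right) \left(\left(-11\right) \left(-41\right) + 2189\right) = 2684 \left(451 + 2189\right) = 2684 \cdot 2640 = 7085760$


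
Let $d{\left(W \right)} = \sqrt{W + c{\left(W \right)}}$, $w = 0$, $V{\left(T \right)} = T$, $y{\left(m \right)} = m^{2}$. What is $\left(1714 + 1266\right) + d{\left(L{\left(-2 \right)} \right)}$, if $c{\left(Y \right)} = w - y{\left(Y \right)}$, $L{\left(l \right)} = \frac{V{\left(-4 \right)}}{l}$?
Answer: $2980 + i \sqrt{2} \approx 2980.0 + 1.4142 i$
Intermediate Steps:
$L{\left(l \right)} = - \frac{4}{l}$
$c{\left(Y \right)} = - Y^{2}$ ($c{\left(Y \right)} = 0 - Y^{2} = - Y^{2}$)
$d{\left(W \right)} = \sqrt{W - W^{2}}$
$\left(1714 + 1266\right) + d{\left(L{\left(-2 \right)} \right)} = \left(1714 + 1266\right) + \sqrt{- \frac{4}{-2} \left(1 - - \frac{4}{-2}\right)} = 2980 + \sqrt{\left(-4\right) \left(- \frac{1}{2}\right) \left(1 - \left(-4\right) \left(- \frac{1}{2}\right)\right)} = 2980 + \sqrt{2 \left(1 - 2\right)} = 2980 + \sqrt{2 \left(-1\right)} = 2980 + \sqrt{-2} = 2980 + i \sqrt{2}$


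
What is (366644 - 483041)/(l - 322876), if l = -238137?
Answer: 116397/561013 ≈ 0.20748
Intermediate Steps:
(366644 - 483041)/(l - 322876) = (366644 - 483041)/(-238137 - 322876) = -116397/(-561013) = -116397*(-1/561013) = 116397/561013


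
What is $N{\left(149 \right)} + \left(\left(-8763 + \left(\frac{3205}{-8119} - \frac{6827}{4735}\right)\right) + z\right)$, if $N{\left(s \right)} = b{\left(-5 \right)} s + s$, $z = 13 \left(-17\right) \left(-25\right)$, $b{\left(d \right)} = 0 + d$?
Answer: $- \frac{147462848898}{38443465} \approx -3835.8$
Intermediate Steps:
$b{\left(d \right)} = d$
$z = 5525$ ($z = \left(-221\right) \left(-25\right) = 5525$)
$N{\left(s \right)} = - 4 s$ ($N{\left(s \right)} = - 5 s + s = - 4 s$)
$N{\left(149 \right)} + \left(\left(-8763 + \left(\frac{3205}{-8119} - \frac{6827}{4735}\right)\right) + z\right) = \left(-4\right) 149 + \left(\left(-8763 + \left(\frac{3205}{-8119} - \frac{6827}{4735}\right)\right) + 5525\right) = -596 + \left(\left(-8763 + \left(3205 \left(- \frac{1}{8119}\right) - \frac{6827}{4735}\right)\right) + 5525\right) = -596 + \left(\left(-8763 - \frac{70604088}{38443465}\right) + 5525\right) = -596 + \left(- \frac{336950687883}{38443465} + 5525\right) = -596 - \frac{124550543758}{38443465} = - \frac{147462848898}{38443465}$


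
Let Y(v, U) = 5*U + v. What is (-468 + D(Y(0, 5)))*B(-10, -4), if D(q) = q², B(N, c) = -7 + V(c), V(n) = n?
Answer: -1727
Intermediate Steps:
Y(v, U) = v + 5*U
B(N, c) = -7 + c
(-468 + D(Y(0, 5)))*B(-10, -4) = (-468 + (0 + 5*5)²)*(-7 - 4) = (-468 + (0 + 25)²)*(-11) = (-468 + 25²)*(-11) = (-468 + 625)*(-11) = 157*(-11) = -1727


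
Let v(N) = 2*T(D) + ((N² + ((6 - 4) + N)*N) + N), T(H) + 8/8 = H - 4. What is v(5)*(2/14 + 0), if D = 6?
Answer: 67/7 ≈ 9.5714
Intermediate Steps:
T(H) = -5 + H (T(H) = -1 + (H - 4) = -1 + (-4 + H) = -5 + H)
v(N) = 2 + N + N² + N*(2 + N) (v(N) = 2*(-5 + 6) + ((N² + ((6 - 4) + N)*N) + N) = 2*1 + ((N² + (2 + N)*N) + N) = 2 + ((N² + N*(2 + N)) + N) = 2 + (N + N² + N*(2 + N)) = 2 + N + N² + N*(2 + N))
v(5)*(2/14 + 0) = (2 + 2*5² + 3*5)*(2/14 + 0) = (2 + 2*25 + 15)*(2*(1/14) + 0) = (2 + 50 + 15)*(⅐ + 0) = 67*(⅐) = 67/7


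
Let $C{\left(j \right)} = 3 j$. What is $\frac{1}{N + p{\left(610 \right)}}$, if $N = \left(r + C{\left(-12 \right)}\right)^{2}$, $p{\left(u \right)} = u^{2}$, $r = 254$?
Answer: $\frac{1}{419624} \approx 2.3831 \cdot 10^{-6}$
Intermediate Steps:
$N = 47524$ ($N = \left(254 + 3 \left(-12\right)\right)^{2} = \left(254 - 36\right)^{2} = 218^{2} = 47524$)
$\frac{1}{N + p{\left(610 \right)}} = \frac{1}{47524 + 610^{2}} = \frac{1}{47524 + 372100} = \frac{1}{419624}$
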